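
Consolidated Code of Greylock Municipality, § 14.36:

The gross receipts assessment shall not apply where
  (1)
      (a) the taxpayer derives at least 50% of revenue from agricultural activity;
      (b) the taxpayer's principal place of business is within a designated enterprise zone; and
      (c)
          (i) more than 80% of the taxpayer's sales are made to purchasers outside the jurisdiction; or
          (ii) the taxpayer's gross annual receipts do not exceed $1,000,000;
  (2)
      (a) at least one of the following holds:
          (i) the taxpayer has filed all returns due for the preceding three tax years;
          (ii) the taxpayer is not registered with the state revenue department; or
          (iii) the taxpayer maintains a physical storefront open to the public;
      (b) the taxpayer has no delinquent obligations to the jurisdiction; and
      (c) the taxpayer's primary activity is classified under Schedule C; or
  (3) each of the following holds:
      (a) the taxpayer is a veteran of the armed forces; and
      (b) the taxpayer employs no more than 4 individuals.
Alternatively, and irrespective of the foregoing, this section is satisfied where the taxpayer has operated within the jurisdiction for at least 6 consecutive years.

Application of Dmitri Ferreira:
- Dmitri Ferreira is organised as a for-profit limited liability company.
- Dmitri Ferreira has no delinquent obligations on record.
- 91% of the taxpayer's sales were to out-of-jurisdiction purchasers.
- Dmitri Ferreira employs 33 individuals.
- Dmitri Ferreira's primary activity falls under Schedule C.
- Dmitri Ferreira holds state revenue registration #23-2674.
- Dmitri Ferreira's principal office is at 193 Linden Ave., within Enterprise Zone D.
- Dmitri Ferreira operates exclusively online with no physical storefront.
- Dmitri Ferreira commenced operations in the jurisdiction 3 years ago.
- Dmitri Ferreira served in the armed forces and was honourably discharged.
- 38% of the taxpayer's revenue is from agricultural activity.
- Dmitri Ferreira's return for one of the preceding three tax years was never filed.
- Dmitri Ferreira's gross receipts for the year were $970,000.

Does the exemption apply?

No — not exempt.

(a) ≥50% agricultural — not satisfied.
(b) in enterprise zone — satisfied.
(i) >80% out-of-jur. sales — met.
(ii) receipts ≤ $1,000,000 — met.
(c): T OR T → true.
(1): F AND T AND T → false.
(i) returns current — not met.
(ii) not (state-registered) — not met.
(iii) has storefront — not met.
(a): F OR F OR F → false.
(b) no delinquency — holds.
(c) Schedule C activity — holds.
(2) = F AND T AND T = false.
(a) veteran — met.
(b) ≤ 4 employees — not satisfied.
(3) = T AND F = false.
Overall: F OR F OR F → false.
Exception (≥ 6 yrs in jurisdiction) — not satisfied.
Result: main false OR exception false → false.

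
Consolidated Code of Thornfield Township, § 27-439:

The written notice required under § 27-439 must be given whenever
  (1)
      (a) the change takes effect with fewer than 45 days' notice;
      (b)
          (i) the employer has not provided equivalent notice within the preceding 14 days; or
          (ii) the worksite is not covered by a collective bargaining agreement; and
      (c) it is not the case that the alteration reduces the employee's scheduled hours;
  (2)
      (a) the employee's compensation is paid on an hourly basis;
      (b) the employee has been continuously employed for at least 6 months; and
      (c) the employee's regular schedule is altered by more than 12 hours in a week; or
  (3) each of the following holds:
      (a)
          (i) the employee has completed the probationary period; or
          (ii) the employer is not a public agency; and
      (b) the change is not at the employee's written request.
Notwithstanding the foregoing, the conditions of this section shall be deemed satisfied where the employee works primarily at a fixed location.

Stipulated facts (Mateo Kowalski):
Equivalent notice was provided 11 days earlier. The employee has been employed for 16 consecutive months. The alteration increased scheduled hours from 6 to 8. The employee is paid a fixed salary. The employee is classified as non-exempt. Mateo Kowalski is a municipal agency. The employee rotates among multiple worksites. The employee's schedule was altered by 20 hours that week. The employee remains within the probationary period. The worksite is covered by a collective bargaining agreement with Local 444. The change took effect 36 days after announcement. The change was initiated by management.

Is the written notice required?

(a) < 45 days' notice — satisfied.
(i) no recent notice — not satisfied.
(ii) no CBA — not satisfied.
(b) = F OR F = false.
(c) not (hours reduced) — satisfied.
So (1) is not satisfied (T AND F AND T).
(a) hourly-paid — fails.
(b) tenure ≥ 6 mo. — satisfied.
(c) schedule shift > 12h — holds.
(2): F AND T AND T → false.
(i) past probation — not satisfied.
(ii) not (public agency) — not satisfied.
(a): F OR F → false.
(b) not employee-requested — holds.
(3) = F AND T = false.
So Overall is not satisfied (F OR F OR F).
Exception (fixed location) — not satisfied.
Result: main false OR exception false → false.

No — not required.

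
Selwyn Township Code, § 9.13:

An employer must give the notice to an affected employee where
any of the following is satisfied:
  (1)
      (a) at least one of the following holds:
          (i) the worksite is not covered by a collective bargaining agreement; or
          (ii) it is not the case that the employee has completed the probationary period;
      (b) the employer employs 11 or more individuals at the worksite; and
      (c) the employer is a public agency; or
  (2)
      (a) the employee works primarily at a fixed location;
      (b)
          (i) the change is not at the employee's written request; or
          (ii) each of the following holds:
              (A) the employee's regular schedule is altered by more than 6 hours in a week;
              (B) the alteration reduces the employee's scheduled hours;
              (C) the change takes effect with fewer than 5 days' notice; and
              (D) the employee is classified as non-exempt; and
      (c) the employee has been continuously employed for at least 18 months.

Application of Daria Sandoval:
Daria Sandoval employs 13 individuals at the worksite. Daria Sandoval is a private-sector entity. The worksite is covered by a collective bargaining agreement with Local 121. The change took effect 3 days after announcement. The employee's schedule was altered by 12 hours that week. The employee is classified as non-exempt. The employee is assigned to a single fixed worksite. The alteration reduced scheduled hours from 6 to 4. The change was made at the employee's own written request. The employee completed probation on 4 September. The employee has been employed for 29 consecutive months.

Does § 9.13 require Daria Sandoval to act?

Yes — required.

(i) no CBA — fails.
(ii) not (past probation) — not met.
So (a) is not satisfied (F OR F).
(b) ≥ 11 at site — satisfied.
(c) public agency — not satisfied.
So (1) is not satisfied (F AND T AND F).
(a) fixed location — met.
(i) not employee-requested — not satisfied.
(A) schedule shift > 6h — satisfied.
(B) hours reduced — satisfied.
(C) < 5 days' notice — holds.
(D) non-exempt — met.
(ii) = T AND T AND T AND T = true.
So (b) is satisfied (F OR T).
(c) tenure ≥ 18 mo. — holds.
(2): T AND T AND T → true.
Overall: F OR T → true.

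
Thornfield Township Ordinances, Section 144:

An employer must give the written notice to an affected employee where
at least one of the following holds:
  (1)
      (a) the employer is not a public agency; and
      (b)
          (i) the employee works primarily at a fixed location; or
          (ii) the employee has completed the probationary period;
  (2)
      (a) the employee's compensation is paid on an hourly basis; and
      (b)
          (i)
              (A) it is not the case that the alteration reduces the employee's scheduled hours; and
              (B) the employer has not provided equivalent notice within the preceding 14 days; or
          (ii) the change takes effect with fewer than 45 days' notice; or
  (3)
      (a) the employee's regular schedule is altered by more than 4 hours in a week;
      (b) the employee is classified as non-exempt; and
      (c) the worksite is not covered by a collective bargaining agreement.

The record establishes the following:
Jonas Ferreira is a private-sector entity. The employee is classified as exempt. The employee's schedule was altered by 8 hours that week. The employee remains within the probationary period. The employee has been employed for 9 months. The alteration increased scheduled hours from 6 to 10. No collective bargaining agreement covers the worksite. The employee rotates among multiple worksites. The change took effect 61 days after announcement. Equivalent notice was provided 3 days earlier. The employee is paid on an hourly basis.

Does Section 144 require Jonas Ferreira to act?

(a) not (public agency) — satisfied.
(i) fixed location — not satisfied.
(ii) past probation — fails.
So (b) is not satisfied (F OR F).
(1): T AND F → false.
(a) hourly-paid — met.
(A) not (hours reduced) — met.
(B) no recent notice — fails.
(i): T AND F → false.
(ii) < 45 days' notice — not satisfied.
So (b) is not satisfied (F OR F).
(2): T AND F → false.
(a) schedule shift > 4h — holds.
(b) non-exempt — fails.
(c) no CBA — satisfied.
(3) = T AND F AND T = false.
Overall: F OR F OR F → false.

No — not required.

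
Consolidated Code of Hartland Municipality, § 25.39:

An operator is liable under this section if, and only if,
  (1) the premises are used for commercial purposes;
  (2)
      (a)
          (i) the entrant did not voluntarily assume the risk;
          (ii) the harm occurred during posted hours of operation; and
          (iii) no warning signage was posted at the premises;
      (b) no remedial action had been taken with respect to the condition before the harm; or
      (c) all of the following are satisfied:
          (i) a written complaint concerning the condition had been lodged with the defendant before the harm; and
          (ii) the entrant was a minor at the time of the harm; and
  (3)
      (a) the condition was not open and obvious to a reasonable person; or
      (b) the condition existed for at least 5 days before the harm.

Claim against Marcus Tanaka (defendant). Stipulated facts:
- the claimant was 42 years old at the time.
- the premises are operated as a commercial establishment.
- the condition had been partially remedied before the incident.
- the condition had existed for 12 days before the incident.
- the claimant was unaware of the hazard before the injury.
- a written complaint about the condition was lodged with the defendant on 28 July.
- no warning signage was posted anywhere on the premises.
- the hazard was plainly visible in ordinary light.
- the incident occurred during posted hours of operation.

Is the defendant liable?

(1) commercial use — holds.
(i) no assumed risk — holds.
(ii) during posted hours — satisfied.
(iii) no signage posted — met.
So (a) is satisfied (T AND T AND T).
(b) no remedial action — fails.
(i) complaint lodged — satisfied.
(ii) entrant a minor — fails.
(c): T AND F → false.
(2) = T OR F OR F = true.
(a) not open/obvious — fails.
(b) condition ≥5 days old — holds.
So (3) is satisfied (F OR T).
Overall = T AND T AND T = true.

Yes — liable.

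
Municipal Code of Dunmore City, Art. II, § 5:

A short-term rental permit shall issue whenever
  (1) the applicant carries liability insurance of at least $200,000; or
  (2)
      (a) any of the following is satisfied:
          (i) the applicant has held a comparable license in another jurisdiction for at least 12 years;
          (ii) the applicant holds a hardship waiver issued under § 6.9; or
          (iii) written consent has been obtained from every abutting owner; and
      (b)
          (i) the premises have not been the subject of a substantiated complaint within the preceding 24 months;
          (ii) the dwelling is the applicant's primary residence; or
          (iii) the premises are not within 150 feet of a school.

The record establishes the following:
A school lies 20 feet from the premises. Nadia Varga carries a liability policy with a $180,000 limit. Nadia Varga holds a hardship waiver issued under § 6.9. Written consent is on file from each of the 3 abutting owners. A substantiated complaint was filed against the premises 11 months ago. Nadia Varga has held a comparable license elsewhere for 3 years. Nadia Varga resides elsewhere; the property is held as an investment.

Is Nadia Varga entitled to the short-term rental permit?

(1) insurance ≥ $200,000 — not met.
(i) prior license ≥ 12 yr — not satisfied.
(ii) hardship waiver — holds.
(iii) all abutters consent — satisfied.
(a) = F OR T OR T = true.
(i) no complaint in 24 mo. — not met.
(ii) primary residence — fails.
(iii) ≥150 ft from school — not met.
(b) = F OR F OR F = false.
So (2) is not satisfied (T AND F).
Overall = F OR F = false.

No — denied.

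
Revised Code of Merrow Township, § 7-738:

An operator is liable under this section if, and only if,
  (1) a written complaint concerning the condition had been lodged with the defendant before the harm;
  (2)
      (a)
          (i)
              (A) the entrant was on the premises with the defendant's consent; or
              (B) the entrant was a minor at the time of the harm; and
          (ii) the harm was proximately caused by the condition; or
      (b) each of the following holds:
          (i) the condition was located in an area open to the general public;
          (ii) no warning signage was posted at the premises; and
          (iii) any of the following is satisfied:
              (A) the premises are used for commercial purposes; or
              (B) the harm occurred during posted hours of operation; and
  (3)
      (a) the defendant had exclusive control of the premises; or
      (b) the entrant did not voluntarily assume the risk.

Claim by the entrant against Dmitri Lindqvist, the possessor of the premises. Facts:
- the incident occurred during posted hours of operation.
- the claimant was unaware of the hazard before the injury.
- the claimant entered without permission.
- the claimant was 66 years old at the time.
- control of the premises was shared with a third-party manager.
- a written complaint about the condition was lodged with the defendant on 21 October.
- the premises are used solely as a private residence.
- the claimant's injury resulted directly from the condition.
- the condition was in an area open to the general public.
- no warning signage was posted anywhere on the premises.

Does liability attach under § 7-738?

(1) complaint lodged — met.
(A) consent to enter — not met.
(B) entrant a minor — not satisfied.
(i): F OR F → false.
(ii) proximate cause — satisfied.
So (a) is not satisfied (F AND T).
(i) public area — holds.
(ii) no signage posted — holds.
(A) commercial use — not satisfied.
(B) during posted hours — met.
So (iii) is satisfied (F OR T).
(b): T AND T AND T → true.
(2): F OR T → true.
(a) exclusive control — not satisfied.
(b) no assumed risk — satisfied.
(3): F OR T → true.
So Overall is satisfied (T AND T AND T).

Yes — liable.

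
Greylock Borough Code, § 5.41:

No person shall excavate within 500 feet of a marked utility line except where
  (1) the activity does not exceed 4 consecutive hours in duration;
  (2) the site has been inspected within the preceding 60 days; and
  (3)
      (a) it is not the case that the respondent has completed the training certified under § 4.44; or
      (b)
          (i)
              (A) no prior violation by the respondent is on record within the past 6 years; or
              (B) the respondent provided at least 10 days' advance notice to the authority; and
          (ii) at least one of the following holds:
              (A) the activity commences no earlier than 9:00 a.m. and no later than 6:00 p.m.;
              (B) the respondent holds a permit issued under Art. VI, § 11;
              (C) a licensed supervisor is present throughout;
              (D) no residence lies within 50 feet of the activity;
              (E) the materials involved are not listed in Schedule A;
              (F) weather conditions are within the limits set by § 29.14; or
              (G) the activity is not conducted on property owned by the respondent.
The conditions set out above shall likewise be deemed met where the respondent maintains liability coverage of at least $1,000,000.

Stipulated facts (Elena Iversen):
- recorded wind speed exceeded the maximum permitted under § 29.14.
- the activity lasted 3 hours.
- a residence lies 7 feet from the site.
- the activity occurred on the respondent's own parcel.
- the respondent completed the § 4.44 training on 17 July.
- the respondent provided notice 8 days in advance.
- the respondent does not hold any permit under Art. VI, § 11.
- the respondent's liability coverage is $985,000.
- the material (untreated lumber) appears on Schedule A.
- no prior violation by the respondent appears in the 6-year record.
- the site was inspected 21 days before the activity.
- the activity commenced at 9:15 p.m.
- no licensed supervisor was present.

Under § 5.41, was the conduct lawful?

(1) ≤ 4 hrs duration — satisfied.
(2) site inspected — satisfied.
(a) not (training certified) — fails.
(A) no prior violation — satisfied.
(B) ≥10 days' notice — fails.
(i) = T OR F = true.
(A) start within hours — fails.
(B) holds permit — fails.
(C) supervisor present — fails.
(D) no residence in 50 ft — not met.
(E) not (Schedule A material) — not met.
(F) weather ok — not satisfied.
(G) not (own property) — not satisfied.
So (ii) is not satisfied (F OR F OR F OR F OR F OR F OR F).
(b) = T AND F = false.
(3): F OR F → false.
Overall = T AND T AND F = false.
Exception (coverage ≥ $1,000,000) — not satisfied.
Result: main false OR exception false → false.

No — unlawful.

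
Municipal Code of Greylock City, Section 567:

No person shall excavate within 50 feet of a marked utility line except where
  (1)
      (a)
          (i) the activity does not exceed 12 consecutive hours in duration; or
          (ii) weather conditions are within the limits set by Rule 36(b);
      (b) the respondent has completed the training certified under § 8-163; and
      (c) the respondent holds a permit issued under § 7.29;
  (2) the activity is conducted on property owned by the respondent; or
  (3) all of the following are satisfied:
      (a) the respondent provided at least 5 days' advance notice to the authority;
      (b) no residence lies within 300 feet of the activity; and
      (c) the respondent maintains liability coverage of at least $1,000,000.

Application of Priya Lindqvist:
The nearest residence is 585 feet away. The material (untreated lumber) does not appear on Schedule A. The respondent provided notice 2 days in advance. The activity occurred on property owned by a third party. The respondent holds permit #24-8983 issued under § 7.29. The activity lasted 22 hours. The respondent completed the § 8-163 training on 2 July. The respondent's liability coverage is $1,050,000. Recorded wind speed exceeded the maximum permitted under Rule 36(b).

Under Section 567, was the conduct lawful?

(i) ≤ 12 hrs duration — fails.
(ii) weather ok — fails.
(a): F OR F → false.
(b) training certified — satisfied.
(c) holds permit — holds.
(1): F AND T AND T → false.
(2) own property — not satisfied.
(a) ≥5 days' notice — not met.
(b) no residence in 300 ft — holds.
(c) coverage ≥ $1,000,000 — satisfied.
So (3) is not satisfied (F AND T AND T).
Overall: F OR F OR F → false.

No — unlawful.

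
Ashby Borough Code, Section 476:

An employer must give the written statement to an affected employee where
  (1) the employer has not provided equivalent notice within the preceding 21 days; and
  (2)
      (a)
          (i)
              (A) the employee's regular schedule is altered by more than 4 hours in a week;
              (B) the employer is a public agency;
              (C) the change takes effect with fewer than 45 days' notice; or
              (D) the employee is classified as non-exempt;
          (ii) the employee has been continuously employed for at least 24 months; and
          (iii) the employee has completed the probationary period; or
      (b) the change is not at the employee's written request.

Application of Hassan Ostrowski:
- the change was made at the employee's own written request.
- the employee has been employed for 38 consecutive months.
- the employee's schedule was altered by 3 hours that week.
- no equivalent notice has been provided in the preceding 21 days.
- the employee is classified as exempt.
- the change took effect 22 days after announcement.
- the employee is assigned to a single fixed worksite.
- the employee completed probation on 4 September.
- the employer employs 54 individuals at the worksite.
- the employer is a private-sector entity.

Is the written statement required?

Yes — required.

(1) no recent notice — holds.
(A) schedule shift > 4h — fails.
(B) public agency — not satisfied.
(C) < 45 days' notice — met.
(D) non-exempt — fails.
(i): F OR F OR T OR F → true.
(ii) tenure ≥ 24 mo. — met.
(iii) past probation — holds.
(a) = T AND T AND T = true.
(b) not employee-requested — not met.
(2): T OR F → true.
Overall = T AND T = true.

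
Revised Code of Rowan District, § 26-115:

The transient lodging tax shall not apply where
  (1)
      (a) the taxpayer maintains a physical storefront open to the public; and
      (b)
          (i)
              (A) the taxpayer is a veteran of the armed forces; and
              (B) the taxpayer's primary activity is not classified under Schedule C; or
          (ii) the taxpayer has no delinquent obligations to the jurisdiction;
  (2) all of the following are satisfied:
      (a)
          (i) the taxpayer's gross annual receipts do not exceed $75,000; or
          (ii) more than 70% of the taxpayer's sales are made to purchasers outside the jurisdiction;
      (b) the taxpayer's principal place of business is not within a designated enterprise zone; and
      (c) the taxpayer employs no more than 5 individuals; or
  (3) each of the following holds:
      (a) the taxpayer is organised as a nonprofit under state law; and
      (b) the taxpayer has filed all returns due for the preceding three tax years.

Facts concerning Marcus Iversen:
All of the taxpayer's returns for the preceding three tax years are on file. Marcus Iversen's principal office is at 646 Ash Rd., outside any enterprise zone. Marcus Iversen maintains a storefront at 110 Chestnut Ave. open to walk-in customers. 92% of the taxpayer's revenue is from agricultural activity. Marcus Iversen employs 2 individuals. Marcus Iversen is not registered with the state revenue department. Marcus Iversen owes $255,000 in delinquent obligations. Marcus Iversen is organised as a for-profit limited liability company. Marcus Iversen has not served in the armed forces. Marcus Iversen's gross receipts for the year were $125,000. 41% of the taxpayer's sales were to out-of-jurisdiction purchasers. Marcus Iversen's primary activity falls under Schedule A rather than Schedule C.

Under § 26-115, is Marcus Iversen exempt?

No — not exempt.

(a) has storefront — holds.
(A) veteran — not satisfied.
(B) not (Schedule C activity) — satisfied.
(i): F AND T → false.
(ii) no delinquency — not met.
(b) = F OR F = false.
(1): T AND F → false.
(i) receipts ≤ $75,000 — fails.
(ii) >70% out-of-jur. sales — fails.
(a) = F OR F = false.
(b) not (in enterprise zone) — met.
(c) ≤ 5 employees — met.
So (2) is not satisfied (F AND T AND T).
(a) nonprofit — not met.
(b) returns current — holds.
(3): F AND T → false.
Overall: F OR F OR F → false.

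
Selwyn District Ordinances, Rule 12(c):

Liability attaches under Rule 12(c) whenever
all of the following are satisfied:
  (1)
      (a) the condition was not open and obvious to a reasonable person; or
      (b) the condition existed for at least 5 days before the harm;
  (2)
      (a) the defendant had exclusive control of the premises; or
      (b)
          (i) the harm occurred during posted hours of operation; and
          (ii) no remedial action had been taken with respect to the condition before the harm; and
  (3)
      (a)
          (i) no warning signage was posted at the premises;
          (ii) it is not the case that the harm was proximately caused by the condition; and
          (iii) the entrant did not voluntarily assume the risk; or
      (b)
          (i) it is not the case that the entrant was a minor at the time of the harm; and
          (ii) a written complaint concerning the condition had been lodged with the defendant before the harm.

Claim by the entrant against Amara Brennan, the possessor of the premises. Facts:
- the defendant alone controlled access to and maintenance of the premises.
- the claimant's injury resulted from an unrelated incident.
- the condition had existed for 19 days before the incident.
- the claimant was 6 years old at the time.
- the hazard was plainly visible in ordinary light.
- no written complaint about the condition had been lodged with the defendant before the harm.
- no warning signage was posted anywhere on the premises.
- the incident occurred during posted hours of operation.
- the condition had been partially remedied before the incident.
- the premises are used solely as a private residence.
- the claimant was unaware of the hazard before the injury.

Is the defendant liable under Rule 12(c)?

Yes — liable.

(a) not open/obvious — fails.
(b) condition ≥5 days old — holds.
(1) = F OR T = true.
(a) exclusive control — met.
(i) during posted hours — satisfied.
(ii) no remedial action — not met.
So (b) is not satisfied (T AND F).
(2): T OR F → true.
(i) no signage posted — met.
(ii) not (proximate cause) — met.
(iii) no assumed risk — holds.
(a): T AND T AND T → true.
(i) not (entrant a minor) — fails.
(ii) complaint lodged — not met.
(b) = F AND F = false.
So (3) is satisfied (T OR F).
Overall: T AND T AND T → true.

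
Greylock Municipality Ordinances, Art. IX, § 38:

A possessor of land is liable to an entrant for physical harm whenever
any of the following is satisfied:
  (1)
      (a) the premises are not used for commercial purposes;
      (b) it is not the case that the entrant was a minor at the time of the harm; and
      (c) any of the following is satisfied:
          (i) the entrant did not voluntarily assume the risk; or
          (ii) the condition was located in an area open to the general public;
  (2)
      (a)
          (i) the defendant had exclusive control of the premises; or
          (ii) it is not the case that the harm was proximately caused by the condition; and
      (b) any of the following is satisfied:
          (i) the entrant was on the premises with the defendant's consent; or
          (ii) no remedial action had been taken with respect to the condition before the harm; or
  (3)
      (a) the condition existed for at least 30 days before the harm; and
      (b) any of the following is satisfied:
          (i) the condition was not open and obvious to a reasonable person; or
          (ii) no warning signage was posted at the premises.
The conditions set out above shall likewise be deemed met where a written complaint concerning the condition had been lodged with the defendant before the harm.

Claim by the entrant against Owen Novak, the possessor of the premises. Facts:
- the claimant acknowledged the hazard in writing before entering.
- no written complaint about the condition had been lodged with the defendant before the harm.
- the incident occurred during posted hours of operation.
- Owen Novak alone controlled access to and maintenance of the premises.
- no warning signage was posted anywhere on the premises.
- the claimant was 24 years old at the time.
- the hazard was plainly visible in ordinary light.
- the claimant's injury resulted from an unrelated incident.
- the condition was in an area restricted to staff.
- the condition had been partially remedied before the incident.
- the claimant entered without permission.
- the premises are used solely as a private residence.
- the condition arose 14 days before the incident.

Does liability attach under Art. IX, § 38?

No — not liable.

(a) not (commercial use) — met.
(b) not (entrant a minor) — satisfied.
(i) no assumed risk — not met.
(ii) public area — not met.
So (c) is not satisfied (F OR F).
So (1) is not satisfied (T AND T AND F).
(i) exclusive control — met.
(ii) not (proximate cause) — satisfied.
(a): T OR T → true.
(i) consent to enter — fails.
(ii) no remedial action — not met.
(b): F OR F → false.
So (2) is not satisfied (T AND F).
(a) condition ≥30 days old — not met.
(i) not open/obvious — fails.
(ii) no signage posted — satisfied.
(b) = F OR T = true.
(3) = F AND T = false.
Overall = F OR F OR F = false.
Exception (complaint lodged) — not satisfied.
Result: main false OR exception false → false.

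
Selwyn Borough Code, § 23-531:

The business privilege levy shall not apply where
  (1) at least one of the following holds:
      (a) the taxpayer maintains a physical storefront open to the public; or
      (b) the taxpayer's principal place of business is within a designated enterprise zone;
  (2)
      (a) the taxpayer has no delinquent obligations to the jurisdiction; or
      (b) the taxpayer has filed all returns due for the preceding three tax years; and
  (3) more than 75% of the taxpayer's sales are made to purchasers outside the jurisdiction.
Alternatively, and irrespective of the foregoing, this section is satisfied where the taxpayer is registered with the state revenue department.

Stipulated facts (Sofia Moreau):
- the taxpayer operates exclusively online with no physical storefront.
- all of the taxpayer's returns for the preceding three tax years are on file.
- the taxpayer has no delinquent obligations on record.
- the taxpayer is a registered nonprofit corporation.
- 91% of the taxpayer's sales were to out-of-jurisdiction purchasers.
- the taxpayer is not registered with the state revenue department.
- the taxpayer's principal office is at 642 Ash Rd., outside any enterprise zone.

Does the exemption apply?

(a) has storefront — not met.
(b) in enterprise zone — not satisfied.
(1): F OR F → false.
(a) no delinquency — holds.
(b) returns current — met.
(2): T OR T → true.
(3) >75% out-of-jur. sales — holds.
Overall = F AND T AND T = false.
Exception (state-registered) — not satisfied.
Result: main false OR exception false → false.

No — not exempt.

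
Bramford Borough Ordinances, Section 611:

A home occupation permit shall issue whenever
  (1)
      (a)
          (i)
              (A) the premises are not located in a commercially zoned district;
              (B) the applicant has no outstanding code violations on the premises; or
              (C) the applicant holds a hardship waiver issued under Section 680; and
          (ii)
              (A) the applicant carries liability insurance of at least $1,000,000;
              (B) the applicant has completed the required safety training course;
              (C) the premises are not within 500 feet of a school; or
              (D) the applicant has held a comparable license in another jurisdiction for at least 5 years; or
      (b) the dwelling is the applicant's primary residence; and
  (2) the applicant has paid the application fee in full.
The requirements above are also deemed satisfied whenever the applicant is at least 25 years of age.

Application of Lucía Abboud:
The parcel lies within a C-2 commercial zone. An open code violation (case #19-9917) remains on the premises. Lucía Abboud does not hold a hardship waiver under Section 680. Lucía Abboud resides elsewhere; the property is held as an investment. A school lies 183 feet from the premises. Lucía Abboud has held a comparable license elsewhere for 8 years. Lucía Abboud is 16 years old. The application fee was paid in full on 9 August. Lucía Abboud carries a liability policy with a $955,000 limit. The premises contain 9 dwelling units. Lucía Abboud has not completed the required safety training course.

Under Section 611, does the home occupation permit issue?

No — denied.

(A) not (commercially zoned) — fails.
(B) no code violations — not satisfied.
(C) hardship waiver — not satisfied.
(i): F OR F OR F → false.
(A) insurance ≥ $1,000,000 — fails.
(B) safety training — not satisfied.
(C) ≥500 ft from school — not met.
(D) prior license ≥ 5 yr — met.
(ii) = F OR F OR F OR T = true.
So (a) is not satisfied (F AND T).
(b) primary residence — not met.
So (1) is not satisfied (F OR F).
(2) fee paid — met.
Overall = F AND T = false.
Exception (age ≥ 25) — not satisfied.
Result: main false OR exception false → false.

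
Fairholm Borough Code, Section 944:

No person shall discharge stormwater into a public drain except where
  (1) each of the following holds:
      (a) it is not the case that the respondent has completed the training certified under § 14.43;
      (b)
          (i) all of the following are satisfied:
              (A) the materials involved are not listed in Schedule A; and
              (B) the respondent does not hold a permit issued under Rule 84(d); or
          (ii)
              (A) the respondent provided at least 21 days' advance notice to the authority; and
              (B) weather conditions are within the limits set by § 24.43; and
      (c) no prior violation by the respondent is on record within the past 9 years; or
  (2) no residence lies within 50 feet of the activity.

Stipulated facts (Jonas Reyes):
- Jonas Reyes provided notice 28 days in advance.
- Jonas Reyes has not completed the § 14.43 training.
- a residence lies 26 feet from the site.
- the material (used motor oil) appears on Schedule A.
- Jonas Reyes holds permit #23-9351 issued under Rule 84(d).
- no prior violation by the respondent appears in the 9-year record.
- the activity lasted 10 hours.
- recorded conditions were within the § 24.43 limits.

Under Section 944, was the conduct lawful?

Yes — lawful.

(a) not (training certified) — met.
(A) not (Schedule A material) — not met.
(B) not (holds permit) — not met.
(i) = F AND F = false.
(A) ≥21 days' notice — holds.
(B) weather ok — satisfied.
(ii) = T AND T = true.
So (b) is satisfied (F OR T).
(c) no prior violation — satisfied.
So (1) is satisfied (T AND T AND T).
(2) no residence in 50 ft — fails.
Overall: T OR F → true.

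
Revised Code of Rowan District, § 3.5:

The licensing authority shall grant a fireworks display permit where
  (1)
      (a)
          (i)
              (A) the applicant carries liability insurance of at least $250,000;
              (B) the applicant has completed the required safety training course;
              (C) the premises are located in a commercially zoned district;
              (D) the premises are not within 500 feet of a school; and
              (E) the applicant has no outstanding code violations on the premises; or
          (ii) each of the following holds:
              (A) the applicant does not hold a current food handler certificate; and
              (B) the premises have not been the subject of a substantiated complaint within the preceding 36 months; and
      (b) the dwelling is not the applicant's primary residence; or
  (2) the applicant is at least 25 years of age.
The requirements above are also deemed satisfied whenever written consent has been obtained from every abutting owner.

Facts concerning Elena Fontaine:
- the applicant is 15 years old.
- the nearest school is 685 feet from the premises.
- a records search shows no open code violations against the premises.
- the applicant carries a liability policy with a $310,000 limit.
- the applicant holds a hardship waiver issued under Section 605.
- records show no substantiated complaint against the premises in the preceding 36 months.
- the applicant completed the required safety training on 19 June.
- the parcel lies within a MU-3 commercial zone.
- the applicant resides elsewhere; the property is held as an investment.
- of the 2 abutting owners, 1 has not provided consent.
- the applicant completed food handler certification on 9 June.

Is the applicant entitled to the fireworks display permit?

Yes — granted.

(A) insurance ≥ $250,000 — holds.
(B) safety training — met.
(C) commercially zoned — holds.
(D) ≥500 ft from school — satisfied.
(E) no code violations — satisfied.
So (i) is satisfied (T AND T AND T AND T AND T).
(A) not (food handler cert.) — not met.
(B) no complaint in 36 mo. — met.
So (ii) is not satisfied (F AND T).
(a): T OR F → true.
(b) not (primary residence) — met.
So (1) is satisfied (T AND T).
(2) age ≥ 25 — not satisfied.
So Overall is satisfied (T OR F).
Exception (all abutters consent) — not satisfied.
Result: main true OR exception false → true.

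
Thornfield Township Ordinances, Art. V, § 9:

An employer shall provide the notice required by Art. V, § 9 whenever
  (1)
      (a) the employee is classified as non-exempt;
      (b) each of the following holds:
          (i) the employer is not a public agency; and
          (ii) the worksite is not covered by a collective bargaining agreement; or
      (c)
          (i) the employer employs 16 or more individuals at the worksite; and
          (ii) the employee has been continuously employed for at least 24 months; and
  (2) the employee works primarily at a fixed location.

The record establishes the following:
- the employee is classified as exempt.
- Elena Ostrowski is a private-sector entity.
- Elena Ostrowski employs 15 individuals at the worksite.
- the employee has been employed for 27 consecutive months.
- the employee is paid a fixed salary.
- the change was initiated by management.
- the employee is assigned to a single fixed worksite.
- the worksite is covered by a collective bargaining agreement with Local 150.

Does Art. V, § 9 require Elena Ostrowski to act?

(a) non-exempt — fails.
(i) not (public agency) — satisfied.
(ii) no CBA — fails.
So (b) is not satisfied (T AND F).
(i) ≥ 16 at site — fails.
(ii) tenure ≥ 24 mo. — satisfied.
So (c) is not satisfied (F AND T).
(1) = F OR F OR F = false.
(2) fixed location — holds.
Overall: F AND T → false.

No — not required.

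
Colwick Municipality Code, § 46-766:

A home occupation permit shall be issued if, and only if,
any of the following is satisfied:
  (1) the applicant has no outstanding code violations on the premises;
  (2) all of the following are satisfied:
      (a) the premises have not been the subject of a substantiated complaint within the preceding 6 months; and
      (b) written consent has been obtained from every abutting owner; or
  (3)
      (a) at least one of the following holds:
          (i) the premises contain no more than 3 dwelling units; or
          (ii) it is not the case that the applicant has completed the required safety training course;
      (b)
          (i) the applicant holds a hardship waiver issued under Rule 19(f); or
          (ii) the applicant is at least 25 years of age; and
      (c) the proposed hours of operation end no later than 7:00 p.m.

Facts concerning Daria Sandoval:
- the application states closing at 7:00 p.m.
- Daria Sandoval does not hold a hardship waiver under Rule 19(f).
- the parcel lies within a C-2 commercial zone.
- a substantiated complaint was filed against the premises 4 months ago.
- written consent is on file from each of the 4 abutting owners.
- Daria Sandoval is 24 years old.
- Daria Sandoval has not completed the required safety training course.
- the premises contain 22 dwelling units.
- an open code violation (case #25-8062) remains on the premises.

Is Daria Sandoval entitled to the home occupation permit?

No — denied.

(1) no code violations — not satisfied.
(a) no complaint in 6 mo. — not met.
(b) all abutters consent — met.
(2): F AND T → false.
(i) ≤ 3 units — not satisfied.
(ii) not (safety training) — satisfied.
So (a) is satisfied (F OR T).
(i) hardship waiver — fails.
(ii) age ≥ 25 — fails.
(b): F OR F → false.
(c) closes by 7 p.m. — holds.
(3): T AND F AND T → false.
Overall = F OR F OR F = false.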